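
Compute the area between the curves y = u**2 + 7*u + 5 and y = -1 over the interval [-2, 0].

The difference (u**2 + 7*u + 5) - (-1) = u**2 + 7*u + 6 changes sign at u = -1 inside [-2, 0], so split the integral there.
∫[-2,-1] (u**2 + 7*u + 6) du = -13/6; the area of that piece is 13/6.
∫[-1,0] (u**2 + 7*u + 6) du = 17/6.
Total area = 13/6 + 17/6 = 5.

5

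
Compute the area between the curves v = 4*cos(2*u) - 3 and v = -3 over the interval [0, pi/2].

4

The difference (4*cos(2*u) - 3) - (-3) = 4*cos(2*u) changes sign at u = pi/4 inside [0, pi/2], so split the integral there.
∫[0,pi/4] (4*cos(2*u)) du = 2.
∫[pi/4,pi/2] (4*cos(2*u)) du = -2; the area of that piece is 2.
Total area = 2 + 2 = 4.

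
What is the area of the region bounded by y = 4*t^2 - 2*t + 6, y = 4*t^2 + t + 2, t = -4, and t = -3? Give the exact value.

29/2

On [-4, -3], (4*t^2 - 2*t + 6) - (4*t^2 + t + 2) = -3*t + 4 is ≥ 0 throughout, so the area is a single integral of |-3*t + 4|.
∫[-4,-3] (-3*t + 4) dt = 29/2.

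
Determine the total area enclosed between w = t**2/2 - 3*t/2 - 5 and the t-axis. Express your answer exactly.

The curve meets the t-axis where t**2/2 - 3*t/2 - 5 = 0, i.e. (t - 5)*(t + 2)/2 = 0, at t = -2, 5.
On [-2, 5] the curve lies below the axis; ∫[-2,5] (t**2/2 - 3*t/2 - 5) dt = -343/12, giving area 343/12.

343/12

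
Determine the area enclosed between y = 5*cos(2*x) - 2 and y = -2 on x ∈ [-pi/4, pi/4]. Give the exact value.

On [-pi/4, pi/4], (5*cos(2*x) - 2) - (-2) = 5*cos(2*x) is ≥ 0 throughout, so the area is a single integral of |5*cos(2*x)|.
∫[-pi/4,pi/4] (5*cos(2*x)) dx = 5.

5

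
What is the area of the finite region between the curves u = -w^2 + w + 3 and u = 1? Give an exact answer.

Both boundary curves give u as a function of w, so integrate with respect to w. Setting them equal: -w^2 + w + 2 = 0, i.e. -(w - 2)*(w + 1) = 0, so they meet at w = -1, 2.
For w in [-1, 2], u = -w^2 + w + 3 is on the right; area = ∫[-1,2] (-w^2 + w + 2) dw = 9/2.

9/2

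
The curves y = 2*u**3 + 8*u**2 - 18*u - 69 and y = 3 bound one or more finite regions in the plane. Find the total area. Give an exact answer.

Set the curves equal: 2*u**3 + 8*u**2 - 18*u - 69 = 3, so 2*u**3 + 8*u**2 - 18*u - 72 = 0, which factors as 2*(u - 3)*(u + 3)*(u + 4) = 0. The curves meet at u = -4, -3, 3.
On [-4, -3], y = 2*u**3 + 8*u**2 - 18*u - 69 is on top; that piece has area ∫[-4,-3] (2*u**3 + 8*u**2 - 18*u - 72) du = 13/6.
On [-3, 3], y = 3 is on top; that piece has area ∫[-3,3] (-(2*u**3 + 8*u**2 - 18*u - 72)) du = 288.
Total enclosed area = 13/6 + 288 = 1741/6.

1741/6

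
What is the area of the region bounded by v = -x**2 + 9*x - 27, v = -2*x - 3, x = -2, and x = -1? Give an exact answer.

On [-2, -1], (-x**2 + 9*x - 27) - (-2*x - 3) = -x**2 + 11*x - 24 is ≤ 0 throughout, so the area is a single integral of |-x**2 + 11*x - 24|.
∫[-2,-1] (-x**2 + 11*x - 24) dx = -257/6; the area of that piece is 257/6.

257/6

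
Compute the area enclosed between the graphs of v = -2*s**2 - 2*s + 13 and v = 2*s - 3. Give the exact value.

72

Set the curves equal: -2*s**2 - 2*s + 13 = 2*s - 3, so -2*s**2 - 4*s + 16 = 0, which factors as -2*(s - 2)*(s + 4) = 0. The curves meet at s = -4, 2.
On [-4, 2], v = -2*s**2 - 2*s + 13 is on top; that piece has area ∫[-4,2] (-2*s**2 - 4*s + 16) ds = 72.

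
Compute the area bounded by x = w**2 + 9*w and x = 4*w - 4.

Both boundary curves give x as a function of w, so integrate with respect to w. Setting them equal: w**2 + 5*w + 4 = 0, i.e. (w + 1)*(w + 4) = 0, so they meet at w = -4, -1.
For w in [-4, -1], x = w**2 + 9*w is on the left; area = ∫[-4,-1] (-(w**2 + 5*w + 4)) dw = 9/2.

9/2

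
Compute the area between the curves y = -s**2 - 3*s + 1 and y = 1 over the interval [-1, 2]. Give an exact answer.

The difference (-s**2 - 3*s + 1) - (1) = -s**2 - 3*s changes sign at s = 0 inside [-1, 2], so split the integral there.
∫[-1,0] (-s**2 - 3*s) ds = 7/6.
∫[0,2] (-s**2 - 3*s) ds = -26/3; the area of that piece is 26/3.
Total area = 7/6 + 26/3 = 59/6.

59/6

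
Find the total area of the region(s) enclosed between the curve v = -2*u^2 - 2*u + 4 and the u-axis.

The curve meets the u-axis where -2*u^2 - 2*u + 4 = 0, i.e. -2*(u - 1)*(u + 2) = 0, at u = -2, 1.
On [-2, 1] the curve lies above the axis; ∫[-2,1] (-2*u^2 - 2*u + 4) du = 9, giving area 9.

9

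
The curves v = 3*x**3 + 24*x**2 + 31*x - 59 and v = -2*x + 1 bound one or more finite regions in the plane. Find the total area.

Set the curves equal: 3*x**3 + 24*x**2 + 31*x - 59 = -2*x + 1, so 3*x**3 + 24*x**2 + 33*x - 60 = 0, which factors as 3*(x - 1)*(x + 4)*(x + 5) = 0. The curves meet at x = -5, -4, 1.
On [-5, -4], v = 3*x**3 + 24*x**2 + 31*x - 59 is on top; that piece has area ∫[-5,-4] (3*x**3 + 24*x**2 + 33*x - 60) dx = 11/4.
On [-4, 1], v = -2*x + 1 is on top; that piece has area ∫[-4,1] (-(3*x**3 + 24*x**2 + 33*x - 60)) dx = 875/4.
Total enclosed area = 11/4 + 875/4 = 443/2.

443/2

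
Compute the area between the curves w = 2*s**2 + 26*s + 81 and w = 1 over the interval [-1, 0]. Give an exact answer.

203/3

On [-1, 0], (2*s**2 + 26*s + 81) - (1) = 2*s**2 + 26*s + 80 is ≥ 0 throughout, so the area is a single integral of |2*s**2 + 26*s + 80|.
∫[-1,0] (2*s**2 + 26*s + 80) ds = 203/3.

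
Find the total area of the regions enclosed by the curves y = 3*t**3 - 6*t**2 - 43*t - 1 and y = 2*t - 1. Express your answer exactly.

Set the curves equal: 3*t**3 - 6*t**2 - 43*t - 1 = 2*t - 1, so 3*t**3 - 6*t**2 - 45*t = 0, which factors as 3*t*(t - 5)*(t + 3) = 0. The curves meet at t = -3, 0, 5.
On [-3, 0], y = 3*t**3 - 6*t**2 - 43*t - 1 is on top; that piece has area ∫[-3,0] (3*t**3 - 6*t**2 - 45*t) dt = 351/4.
On [0, 5], y = 2*t - 1 is on top; that piece has area ∫[0,5] (-(3*t**3 - 6*t**2 - 45*t)) dt = 1375/4.
Total enclosed area = 351/4 + 1375/4 = 863/2.

863/2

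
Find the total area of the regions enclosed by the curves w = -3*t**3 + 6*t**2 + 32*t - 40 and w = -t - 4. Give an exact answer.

Set the curves equal: -3*t**3 + 6*t**2 + 32*t - 40 = -t - 4, so -3*t**3 + 6*t**2 + 33*t - 36 = 0, which factors as -3*(t - 4)*(t - 1)*(t + 3) = 0. The curves meet at t = -3, 1, 4.
On [-3, 1], w = -t - 4 is on top; that piece has area ∫[-3,1] (-(-3*t**3 + 6*t**2 + 33*t - 36)) dt = 160.
On [1, 4], w = -3*t**3 + 6*t**2 + 32*t - 40 is on top; that piece has area ∫[1,4] (-3*t**3 + 6*t**2 + 33*t - 36) dt = 297/4.
Total enclosed area = 160 + 297/4 = 937/4.

937/4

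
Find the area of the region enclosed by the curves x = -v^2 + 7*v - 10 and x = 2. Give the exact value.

Both boundary curves give x as a function of v, so integrate with respect to v. Setting them equal: -v^2 + 7*v - 12 = 0, i.e. -(v - 4)*(v - 3) = 0, so they meet at v = 3, 4.
For v in [3, 4], x = -v^2 + 7*v - 10 is on the right; area = ∫[3,4] (-v^2 + 7*v - 12) dv = 1/6.

1/6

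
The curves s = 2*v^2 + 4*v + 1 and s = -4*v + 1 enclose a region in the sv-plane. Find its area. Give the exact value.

64/3

Both boundary curves give s as a function of v, so integrate with respect to v. Setting them equal: 2*v^2 + 8*v = 0, i.e. 2*v*(v + 4) = 0, so they meet at v = -4, 0.
For v in [-4, 0], s = 2*v^2 + 4*v + 1 is on the left; area = ∫[-4,0] (-(2*v^2 + 8*v)) dv = 64/3.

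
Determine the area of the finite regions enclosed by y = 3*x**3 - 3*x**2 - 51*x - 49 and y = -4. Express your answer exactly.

568

Set the curves equal: 3*x**3 - 3*x**2 - 51*x - 49 = -4, so 3*x**3 - 3*x**2 - 51*x - 45 = 0, which factors as 3*(x - 5)*(x + 1)*(x + 3) = 0. The curves meet at x = -3, -1, 5.
On [-3, -1], y = 3*x**3 - 3*x**2 - 51*x - 49 is on top; that piece has area ∫[-3,-1] (3*x**3 - 3*x**2 - 51*x - 45) dx = 28.
On [-1, 5], y = -4 is on top; that piece has area ∫[-1,5] (-(3*x**3 - 3*x**2 - 51*x - 45)) dx = 540.
Total enclosed area = 28 + 540 = 568.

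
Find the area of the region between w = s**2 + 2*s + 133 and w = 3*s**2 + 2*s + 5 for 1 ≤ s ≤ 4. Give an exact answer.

342

On [1, 4], (s**2 + 2*s + 133) - (3*s**2 + 2*s + 5) = -2*s**2 + 128 is ≥ 0 throughout, so the area is a single integral of |-2*s**2 + 128|.
∫[1,4] (-2*s**2 + 128) ds = 342.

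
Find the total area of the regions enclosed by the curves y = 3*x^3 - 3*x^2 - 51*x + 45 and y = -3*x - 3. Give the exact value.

863/2

Set the curves equal: 3*x^3 - 3*x^2 - 51*x + 45 = -3*x - 3, so 3*x^3 - 3*x^2 - 48*x + 48 = 0, which factors as 3*(x - 4)*(x - 1)*(x + 4) = 0. The curves meet at x = -4, 1, 4.
On [-4, 1], y = 3*x^3 - 3*x^2 - 51*x + 45 is on top; that piece has area ∫[-4,1] (3*x^3 - 3*x^2 - 48*x + 48) dx = 1375/4.
On [1, 4], y = -3*x - 3 is on top; that piece has area ∫[1,4] (-(3*x^3 - 3*x^2 - 48*x + 48)) dx = 351/4.
Total enclosed area = 1375/4 + 351/4 = 863/2.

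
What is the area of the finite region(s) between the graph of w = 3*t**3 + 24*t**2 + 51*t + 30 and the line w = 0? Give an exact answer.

71/2

The curve meets the t-axis where 3*t**3 + 24*t**2 + 51*t + 30 = 0, i.e. 3*(t + 1)*(t + 2)*(t + 5) = 0, at t = -5, -2, -1.
On [-5, -2] the curve lies above the axis; ∫[-5,-2] (3*t**3 + 24*t**2 + 51*t + 30) dt = 135/4, giving area 135/4.
On [-2, -1] the curve lies below the axis; ∫[-2,-1] (3*t**3 + 24*t**2 + 51*t + 30) dt = -7/4, giving area 7/4.
Total area = 135/4 + 7/4 = 71/2.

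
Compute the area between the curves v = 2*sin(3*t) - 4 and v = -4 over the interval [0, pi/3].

On [0, pi/3], (2*sin(3*t) - 4) - (-4) = 2*sin(3*t) is ≥ 0 throughout, so the area is a single integral of |2*sin(3*t)|.
∫[0,pi/3] (2*sin(3*t)) dt = 4/3.

4/3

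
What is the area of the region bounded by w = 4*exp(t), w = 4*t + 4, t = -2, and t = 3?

On [-2, 3], (4*exp(t)) - (4*t + 4) = -4*t + 4*exp(t) - 4 is ≥ 0 throughout, so the area is a single integral of |-4*t + 4*exp(t) - 4|.
∫[-2,3] (-4*t + 4*exp(t) - 4) dt = -30 - 4*exp(-2) + 4*exp(3).

-30 - 4*exp(-2) + 4*exp(3)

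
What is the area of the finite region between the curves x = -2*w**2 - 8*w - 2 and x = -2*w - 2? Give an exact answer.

9

Both boundary curves give x as a function of w, so integrate with respect to w. Setting them equal: -2*w**2 - 6*w = 0, i.e. -2*w*(w + 3) = 0, so they meet at w = -3, 0.
For w in [-3, 0], x = -2*w**2 - 8*w - 2 is on the right; area = ∫[-3,0] (-2*w**2 - 6*w) dw = 9.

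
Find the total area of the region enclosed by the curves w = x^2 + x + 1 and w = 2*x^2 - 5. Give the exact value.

125/6

Set the curves equal: x^2 + x + 1 = 2*x^2 - 5, so -x^2 + x + 6 = 0, which factors as -(x - 3)*(x + 2) = 0. The curves meet at x = -2, 3.
On [-2, 3], w = x^2 + x + 1 is on top; that piece has area ∫[-2,3] (-x^2 + x + 6) dx = 125/6.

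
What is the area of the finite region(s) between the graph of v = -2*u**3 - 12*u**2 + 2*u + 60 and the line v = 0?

The curve meets the u-axis where -2*u**3 - 12*u**2 + 2*u + 60 = 0, i.e. -2*(u - 2)*(u + 3)*(u + 5) = 0, at u = -5, -3, 2.
On [-5, -3] the curve lies below the axis; ∫[-5,-3] (-2*u**3 - 12*u**2 + 2*u + 60) du = -16, giving area 16.
On [-3, 2] the curve lies above the axis; ∫[-3,2] (-2*u**3 - 12*u**2 + 2*u + 60) du = 375/2, giving area 375/2.
Total area = 16 + 375/2 = 407/2.

407/2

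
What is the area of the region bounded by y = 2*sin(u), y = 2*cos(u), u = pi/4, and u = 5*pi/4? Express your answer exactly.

On [pi/4, 5*pi/4], (2*sin(u)) - (2*cos(u)) = 2*sin(u) - 2*cos(u) is ≥ 0 throughout, so the area is a single integral of |2*sin(u) - 2*cos(u)|.
∫[pi/4,5*pi/4] (2*sin(u) - 2*cos(u)) du = 4*sqrt(2).

4*sqrt(2)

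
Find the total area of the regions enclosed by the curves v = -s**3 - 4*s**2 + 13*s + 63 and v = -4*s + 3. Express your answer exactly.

Set the curves equal: -s**3 - 4*s**2 + 13*s + 63 = -4*s + 3, so -s**3 - 4*s**2 + 17*s + 60 = 0, which factors as -(s - 4)*(s + 3)*(s + 5) = 0. The curves meet at s = -5, -3, 4.
On [-5, -3], v = -4*s + 3 is on top; that piece has area ∫[-5,-3] (-(-s**3 - 4*s**2 + 17*s + 60)) ds = 32/3.
On [-3, 4], v = -s**3 - 4*s**2 + 13*s + 63 is on top; that piece has area ∫[-3,4] (-s**3 - 4*s**2 + 17*s + 60) ds = 3773/12.
Total enclosed area = 32/3 + 3773/12 = 3901/12.

3901/12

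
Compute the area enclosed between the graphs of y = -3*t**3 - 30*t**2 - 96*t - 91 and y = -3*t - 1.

37/4

Set the curves equal: -3*t**3 - 30*t**2 - 96*t - 91 = -3*t - 1, so -3*t**3 - 30*t**2 - 93*t - 90 = 0, which factors as -3*(t + 2)*(t + 3)*(t + 5) = 0. The curves meet at t = -5, -3, -2.
On [-5, -3], y = -3*t - 1 is on top; that piece has area ∫[-5,-3] (-(-3*t**3 - 30*t**2 - 93*t - 90)) dt = 8.
On [-3, -2], y = -3*t**3 - 30*t**2 - 96*t - 91 is on top; that piece has area ∫[-3,-2] (-3*t**3 - 30*t**2 - 93*t - 90) dt = 5/4.
Total enclosed area = 8 + 5/4 = 37/4.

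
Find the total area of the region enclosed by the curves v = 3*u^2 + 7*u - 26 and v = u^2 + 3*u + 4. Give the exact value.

Set the curves equal: 3*u^2 + 7*u - 26 = u^2 + 3*u + 4, so 2*u^2 + 4*u - 30 = 0, which factors as 2*(u - 3)*(u + 5) = 0. The curves meet at u = -5, 3.
On [-5, 3], v = u^2 + 3*u + 4 is on top; that piece has area ∫[-5,3] (-(2*u^2 + 4*u - 30)) du = 512/3.

512/3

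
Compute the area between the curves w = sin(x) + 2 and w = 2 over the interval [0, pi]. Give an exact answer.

On [0, pi], (sin(x) + 2) - (2) = sin(x) is ≥ 0 throughout, so the area is a single integral of |sin(x)|.
∫[0,pi] (sin(x)) dx = 2.

2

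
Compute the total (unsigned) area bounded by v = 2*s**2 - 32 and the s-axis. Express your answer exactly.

512/3

The curve meets the s-axis where 2*s**2 - 32 = 0, i.e. 2*(s - 4)*(s + 4) = 0, at s = -4, 4.
On [-4, 4] the curve lies below the axis; ∫[-4,4] (2*s**2 - 32) ds = -512/3, giving area 512/3.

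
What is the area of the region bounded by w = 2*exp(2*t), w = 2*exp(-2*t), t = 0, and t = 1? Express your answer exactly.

-2 + exp(-2) + exp(2)

On [0, 1], (2*exp(2*t)) - (2*exp(-2*t)) = 2*exp(2*t) - 2*exp(-2*t) is ≥ 0 throughout, so the area is a single integral of |2*exp(2*t) - 2*exp(-2*t)|.
∫[0,1] (2*exp(2*t) - 2*exp(-2*t)) dt = -2 + exp(-2) + exp(2).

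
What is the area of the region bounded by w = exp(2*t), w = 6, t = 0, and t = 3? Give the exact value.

-47/2 + 6*log(6) + exp(6)/2

The difference (exp(2*t)) - (6) = exp(2*t) - 6 changes sign at t = log(6)/2 inside [0, 3], so split the integral there.
∫[0,log(6)/2] (exp(2*t) - 6) dt = 5/2 - log(216); the area of that piece is -5/2 + log(216).
∫[log(6)/2,3] (exp(2*t) - 6) dt = -21 + 3*log(6) + exp(6)/2.
Total area = (-5/2 + log(216)) + (-21 + 3*log(6) + exp(6)/2) = -47/2 + 6*log(6) + exp(6)/2.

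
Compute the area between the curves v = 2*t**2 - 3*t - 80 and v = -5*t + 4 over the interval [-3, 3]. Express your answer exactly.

468

On [-3, 3], (2*t**2 - 3*t - 80) - (-5*t + 4) = 2*t**2 + 2*t - 84 is ≤ 0 throughout, so the area is a single integral of |2*t**2 + 2*t - 84|.
∫[-3,3] (2*t**2 + 2*t - 84) dt = -468; the area of that piece is 468.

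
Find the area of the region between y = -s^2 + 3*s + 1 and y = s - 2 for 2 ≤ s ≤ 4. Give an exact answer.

The difference (-s^2 + 3*s + 1) - (s - 2) = -s^2 + 2*s + 3 changes sign at s = 3 inside [2, 4], so split the integral there.
∫[2,3] (-s^2 + 2*s + 3) ds = 5/3.
∫[3,4] (-s^2 + 2*s + 3) ds = -7/3; the area of that piece is 7/3.
Total area = 5/3 + 7/3 = 4.

4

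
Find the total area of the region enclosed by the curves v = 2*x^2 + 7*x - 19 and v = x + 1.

Set the curves equal: 2*x^2 + 7*x - 19 = x + 1, so 2*x^2 + 6*x - 20 = 0, which factors as 2*(x - 2)*(x + 5) = 0. The curves meet at x = -5, 2.
On [-5, 2], v = x + 1 is on top; that piece has area ∫[-5,2] (-(2*x^2 + 6*x - 20)) dx = 343/3.

343/3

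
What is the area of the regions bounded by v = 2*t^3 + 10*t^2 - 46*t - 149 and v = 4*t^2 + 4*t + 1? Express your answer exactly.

Set the curves equal: 2*t^3 + 10*t^2 - 46*t - 149 = 4*t^2 + 4*t + 1, so 2*t^3 + 6*t^2 - 50*t - 150 = 0, which factors as 2*(t - 5)*(t + 3)*(t + 5) = 0. The curves meet at t = -5, -3, 5.
On [-5, -3], v = 2*t^3 + 10*t^2 - 46*t - 149 is on top; that piece has area ∫[-5,-3] (2*t^3 + 6*t^2 - 50*t - 150) dt = 24.
On [-3, 5], v = 4*t^2 + 4*t + 1 is on top; that piece has area ∫[-3,5] (-(2*t^3 + 6*t^2 - 50*t - 150)) dt = 1024.
Total enclosed area = 24 + 1024 = 1048.

1048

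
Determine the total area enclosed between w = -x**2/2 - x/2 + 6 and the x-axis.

The curve meets the x-axis where -x**2/2 - x/2 + 6 = 0, i.e. -(x - 3)*(x + 4)/2 = 0, at x = -4, 3.
On [-4, 3] the curve lies above the axis; ∫[-4,3] (-x**2/2 - x/2 + 6) dx = 343/12, giving area 343/12.

343/12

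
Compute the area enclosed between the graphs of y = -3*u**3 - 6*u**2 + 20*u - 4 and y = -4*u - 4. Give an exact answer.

148

Set the curves equal: -3*u**3 - 6*u**2 + 20*u - 4 = -4*u - 4, so -3*u**3 - 6*u**2 + 24*u = 0, which factors as -3*u*(u - 2)*(u + 4) = 0. The curves meet at u = -4, 0, 2.
On [-4, 0], y = -4*u - 4 is on top; that piece has area ∫[-4,0] (-(-3*u**3 - 6*u**2 + 24*u)) du = 128.
On [0, 2], y = -3*u**3 - 6*u**2 + 20*u - 4 is on top; that piece has area ∫[0,2] (-3*u**3 - 6*u**2 + 24*u) du = 20.
Total enclosed area = 128 + 20 = 148.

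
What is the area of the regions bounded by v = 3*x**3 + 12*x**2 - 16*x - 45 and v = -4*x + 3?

Set the curves equal: 3*x**3 + 12*x**2 - 16*x - 45 = -4*x + 3, so 3*x**3 + 12*x**2 - 12*x - 48 = 0, which factors as 3*(x - 2)*(x + 2)*(x + 4) = 0. The curves meet at x = -4, -2, 2.
On [-4, -2], v = 3*x**3 + 12*x**2 - 16*x - 45 is on top; that piece has area ∫[-4,-2] (3*x**3 + 12*x**2 - 12*x - 48) dx = 20.
On [-2, 2], v = -4*x + 3 is on top; that piece has area ∫[-2,2] (-(3*x**3 + 12*x**2 - 12*x - 48)) dx = 128.
Total enclosed area = 20 + 128 = 148.

148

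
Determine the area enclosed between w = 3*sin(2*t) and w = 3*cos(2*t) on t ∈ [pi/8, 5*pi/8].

On [pi/8, 5*pi/8], (3*sin(2*t)) - (3*cos(2*t)) = 3*sin(2*t) - 3*cos(2*t) is ≥ 0 throughout, so the area is a single integral of |3*sin(2*t) - 3*cos(2*t)|.
∫[pi/8,5*pi/8] (3*sin(2*t) - 3*cos(2*t)) dt = 3*sqrt(2).

3*sqrt(2)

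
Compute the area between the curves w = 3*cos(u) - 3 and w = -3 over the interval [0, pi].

6

The difference (3*cos(u) - 3) - (-3) = 3*cos(u) changes sign at u = pi/2 inside [0, pi], so split the integral there.
∫[0,pi/2] (3*cos(u)) du = 3.
∫[pi/2,pi] (3*cos(u)) du = -3; the area of that piece is 3.
Total area = 3 + 3 = 6.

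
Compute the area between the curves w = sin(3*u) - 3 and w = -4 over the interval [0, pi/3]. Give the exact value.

On [0, pi/3], (sin(3*u) - 3) - (-4) = sin(3*u) + 1 is ≥ 0 throughout, so the area is a single integral of |sin(3*u) + 1|.
∫[0,pi/3] (sin(3*u) + 1) du = 2/3 + pi/3.

2/3 + pi/3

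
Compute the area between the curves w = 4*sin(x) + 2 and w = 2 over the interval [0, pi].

8

On [0, pi], (4*sin(x) + 2) - (2) = 4*sin(x) is ≥ 0 throughout, so the area is a single integral of |4*sin(x)|.
∫[0,pi] (4*sin(x)) dx = 8.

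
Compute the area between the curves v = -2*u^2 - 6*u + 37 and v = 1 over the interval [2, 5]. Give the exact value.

The difference (-2*u^2 - 6*u + 37) - (1) = -2*u^2 - 6*u + 36 changes sign at u = 3 inside [2, 5], so split the integral there.
∫[2,3] (-2*u^2 - 6*u + 36) du = 25/3.
∫[3,5] (-2*u^2 - 6*u + 36) du = -124/3; the area of that piece is 124/3.
Total area = 25/3 + 124/3 = 149/3.

149/3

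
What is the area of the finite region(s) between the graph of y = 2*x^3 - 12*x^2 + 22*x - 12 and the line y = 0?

1

The curve meets the x-axis where 2*x^3 - 12*x^2 + 22*x - 12 = 0, i.e. 2*(x - 3)*(x - 2)*(x - 1) = 0, at x = 1, 2, 3.
On [1, 2] the curve lies above the axis; ∫[1,2] (2*x^3 - 12*x^2 + 22*x - 12) dx = 1/2, giving area 1/2.
On [2, 3] the curve lies below the axis; ∫[2,3] (2*x^3 - 12*x^2 + 22*x - 12) dx = -1/2, giving area 1/2.
Total area = 1/2 + 1/2 = 1.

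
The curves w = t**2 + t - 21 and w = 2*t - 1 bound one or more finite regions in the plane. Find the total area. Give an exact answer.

243/2

Set the curves equal: t**2 + t - 21 = 2*t - 1, so t**2 - t - 20 = 0, which factors as (t - 5)*(t + 4) = 0. The curves meet at t = -4, 5.
On [-4, 5], w = 2*t - 1 is on top; that piece has area ∫[-4,5] (-(t**2 - t - 20)) dt = 243/2.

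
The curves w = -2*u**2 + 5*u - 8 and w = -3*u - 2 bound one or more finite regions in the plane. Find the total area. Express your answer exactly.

8/3

Set the curves equal: -2*u**2 + 5*u - 8 = -3*u - 2, so -2*u**2 + 8*u - 6 = 0, which factors as -2*(u - 3)*(u - 1) = 0. The curves meet at u = 1, 3.
On [1, 3], w = -2*u**2 + 5*u - 8 is on top; that piece has area ∫[1,3] (-2*u**2 + 8*u - 6) du = 8/3.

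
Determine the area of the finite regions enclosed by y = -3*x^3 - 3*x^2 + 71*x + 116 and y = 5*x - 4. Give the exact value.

3901/4

Set the curves equal: -3*x^3 - 3*x^2 + 71*x + 116 = 5*x - 4, so -3*x^3 - 3*x^2 + 66*x + 120 = 0, which factors as -3*(x - 5)*(x + 2)*(x + 4) = 0. The curves meet at x = -4, -2, 5.
On [-4, -2], y = 5*x - 4 is on top; that piece has area ∫[-4,-2] (-(-3*x^3 - 3*x^2 + 66*x + 120)) dx = 32.
On [-2, 5], y = -3*x^3 - 3*x^2 + 71*x + 116 is on top; that piece has area ∫[-2,5] (-3*x^3 - 3*x^2 + 66*x + 120) dx = 3773/4.
Total enclosed area = 32 + 3773/4 = 3901/4.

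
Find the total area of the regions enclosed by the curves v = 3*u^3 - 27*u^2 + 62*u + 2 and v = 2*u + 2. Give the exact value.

Set the curves equal: 3*u^3 - 27*u^2 + 62*u + 2 = 2*u + 2, so 3*u^3 - 27*u^2 + 60*u = 0, which factors as 3*u*(u - 5)*(u - 4) = 0. The curves meet at u = 0, 4, 5.
On [0, 4], v = 3*u^3 - 27*u^2 + 62*u + 2 is on top; that piece has area ∫[0,4] (3*u^3 - 27*u^2 + 60*u) du = 96.
On [4, 5], v = 2*u + 2 is on top; that piece has area ∫[4,5] (-(3*u^3 - 27*u^2 + 60*u)) du = 9/4.
Total enclosed area = 96 + 9/4 = 393/4.

393/4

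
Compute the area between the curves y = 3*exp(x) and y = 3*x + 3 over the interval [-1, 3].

-24 - 3*exp(-1) + 3*exp(3)

On [-1, 3], (3*exp(x)) - (3*x + 3) = -3*x + 3*exp(x) - 3 is ≥ 0 throughout, so the area is a single integral of |-3*x + 3*exp(x) - 3|.
∫[-1,3] (-3*x + 3*exp(x) - 3) dx = -24 - 3*exp(-1) + 3*exp(3).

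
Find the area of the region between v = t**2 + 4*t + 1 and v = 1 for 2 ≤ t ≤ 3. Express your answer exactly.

49/3

On [2, 3], (t**2 + 4*t + 1) - (1) = t**2 + 4*t is ≥ 0 throughout, so the area is a single integral of |t**2 + 4*t|.
∫[2,3] (t**2 + 4*t) dt = 49/3.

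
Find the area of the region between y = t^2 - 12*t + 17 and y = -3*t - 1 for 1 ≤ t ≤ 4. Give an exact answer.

The difference (t^2 - 12*t + 17) - (-3*t - 1) = t^2 - 9*t + 18 changes sign at t = 3 inside [1, 4], so split the integral there.
∫[1,3] (t^2 - 9*t + 18) dt = 26/3.
∫[3,4] (t^2 - 9*t + 18) dt = -7/6; the area of that piece is 7/6.
Total area = 26/3 + 7/6 = 59/6.

59/6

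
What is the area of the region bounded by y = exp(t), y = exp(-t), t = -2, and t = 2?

-4 + 2*exp(-2) + 2*exp(2)

The difference (exp(t)) - (exp(-t)) = exp(t) - exp(-t) changes sign at t = 0 inside [-2, 2], so split the integral there.
∫[-2,0] (exp(t) - exp(-t)) dt = -exp(2) - exp(-2) + 2; the area of that piece is -2 + exp(-2) + exp(2).
∫[0,2] (exp(t) - exp(-t)) dt = -2 + exp(-2) + exp(2).
Total area = (-2 + exp(-2) + exp(2)) + (-2 + exp(-2) + exp(2)) = -4 + 2*exp(-2) + 2*exp(2).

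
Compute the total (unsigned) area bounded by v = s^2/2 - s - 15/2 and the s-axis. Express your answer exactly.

128/3

The curve meets the s-axis where s^2/2 - s - 15/2 = 0, i.e. (s - 5)*(s + 3)/2 = 0, at s = -3, 5.
On [-3, 5] the curve lies below the axis; ∫[-3,5] (s^2/2 - s - 15/2) ds = -128/3, giving area 128/3.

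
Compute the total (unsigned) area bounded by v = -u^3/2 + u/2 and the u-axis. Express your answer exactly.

The curve meets the u-axis where -u^3/2 + u/2 = 0, i.e. -u*(u - 1)*(u + 1)/2 = 0, at u = -1, 0, 1.
On [-1, 0] the curve lies below the axis; ∫[-1,0] (-u^3/2 + u/2) du = -1/8, giving area 1/8.
On [0, 1] the curve lies above the axis; ∫[0,1] (-u^3/2 + u/2) du = 1/8, giving area 1/8.
Total area = 1/8 + 1/8 = 1/4.

1/4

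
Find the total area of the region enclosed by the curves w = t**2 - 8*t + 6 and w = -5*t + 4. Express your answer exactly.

1/6

Set the curves equal: t**2 - 8*t + 6 = -5*t + 4, so t**2 - 3*t + 2 = 0, which factors as (t - 2)*(t - 1) = 0. The curves meet at t = 1, 2.
On [1, 2], w = -5*t + 4 is on top; that piece has area ∫[1,2] (-(t**2 - 3*t + 2)) dt = 1/6.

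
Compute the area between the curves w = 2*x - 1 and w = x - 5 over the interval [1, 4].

39/2

On [1, 4], (2*x - 1) - (x - 5) = x + 4 is ≥ 0 throughout, so the area is a single integral of |x + 4|.
∫[1,4] (x + 4) dx = 39/2.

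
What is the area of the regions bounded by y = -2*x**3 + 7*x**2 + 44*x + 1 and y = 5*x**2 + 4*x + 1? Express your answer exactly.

Set the curves equal: -2*x**3 + 7*x**2 + 44*x + 1 = 5*x**2 + 4*x + 1, so -2*x**3 + 2*x**2 + 40*x = 0, which factors as -2*x*(x - 5)*(x + 4) = 0. The curves meet at x = -4, 0, 5.
On [-4, 0], y = 5*x**2 + 4*x + 1 is on top; that piece has area ∫[-4,0] (-(-2*x**3 + 2*x**2 + 40*x)) dx = 448/3.
On [0, 5], y = -2*x**3 + 7*x**2 + 44*x + 1 is on top; that piece has area ∫[0,5] (-2*x**3 + 2*x**2 + 40*x) dx = 1625/6.
Total enclosed area = 448/3 + 1625/6 = 2521/6.

2521/6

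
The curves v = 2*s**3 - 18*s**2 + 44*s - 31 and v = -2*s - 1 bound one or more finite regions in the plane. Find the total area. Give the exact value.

Set the curves equal: 2*s**3 - 18*s**2 + 44*s - 31 = -2*s - 1, so 2*s**3 - 18*s**2 + 46*s - 30 = 0, which factors as 2*(s - 5)*(s - 3)*(s - 1) = 0. The curves meet at s = 1, 3, 5.
On [1, 3], v = 2*s**3 - 18*s**2 + 44*s - 31 is on top; that piece has area ∫[1,3] (2*s**3 - 18*s**2 + 46*s - 30) ds = 8.
On [3, 5], v = -2*s - 1 is on top; that piece has area ∫[3,5] (-(2*s**3 - 18*s**2 + 46*s - 30)) ds = 8.
Total enclosed area = 8 + 8 = 16.

16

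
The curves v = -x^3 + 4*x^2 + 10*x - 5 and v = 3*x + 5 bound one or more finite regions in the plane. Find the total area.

Set the curves equal: -x^3 + 4*x^2 + 10*x - 5 = 3*x + 5, so -x^3 + 4*x^2 + 7*x - 10 = 0, which factors as -(x - 5)*(x - 1)*(x + 2) = 0. The curves meet at x = -2, 1, 5.
On [-2, 1], v = 3*x + 5 is on top; that piece has area ∫[-2,1] (-(-x^3 + 4*x^2 + 7*x - 10)) dx = 99/4.
On [1, 5], v = -x^3 + 4*x^2 + 10*x - 5 is on top; that piece has area ∫[1,5] (-x^3 + 4*x^2 + 7*x - 10) dx = 160/3.
Total enclosed area = 99/4 + 160/3 = 937/12.

937/12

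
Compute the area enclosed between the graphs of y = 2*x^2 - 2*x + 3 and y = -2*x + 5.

8/3

Set the curves equal: 2*x^2 - 2*x + 3 = -2*x + 5, so 2*x^2 - 2 = 0, which factors as 2*(x - 1)*(x + 1) = 0. The curves meet at x = -1, 1.
On [-1, 1], y = -2*x + 5 is on top; that piece has area ∫[-1,1] (-(2*x^2 - 2)) dx = 8/3.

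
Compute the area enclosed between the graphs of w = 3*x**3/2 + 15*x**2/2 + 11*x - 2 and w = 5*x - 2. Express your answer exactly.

Set the curves equal: 3*x**3/2 + 15*x**2/2 + 11*x - 2 = 5*x - 2, so 3*x**3/2 + 15*x**2/2 + 6*x = 0, which factors as 3*x*(x + 1)*(x + 4)/2 = 0. The curves meet at x = -4, -1, 0.
On [-4, -1], w = 3*x**3/2 + 15*x**2/2 + 11*x - 2 is on top; that piece has area ∫[-4,-1] (3*x**3/2 + 15*x**2/2 + 6*x) dx = 135/8.
On [-1, 0], w = 5*x - 2 is on top; that piece has area ∫[-1,0] (-(3*x**3/2 + 15*x**2/2 + 6*x)) dx = 7/8.
Total enclosed area = 135/8 + 7/8 = 71/4.

71/4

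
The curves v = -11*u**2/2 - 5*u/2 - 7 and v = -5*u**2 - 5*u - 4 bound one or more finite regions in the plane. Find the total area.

1/12

Set the curves equal: -11*u**2/2 - 5*u/2 - 7 = -5*u**2 - 5*u - 4, so -u**2/2 + 5*u/2 - 3 = 0, which factors as -(u - 3)*(u - 2)/2 = 0. The curves meet at u = 2, 3.
On [2, 3], v = -11*u**2/2 - 5*u/2 - 7 is on top; that piece has area ∫[2,3] (-u**2/2 + 5*u/2 - 3) du = 1/12.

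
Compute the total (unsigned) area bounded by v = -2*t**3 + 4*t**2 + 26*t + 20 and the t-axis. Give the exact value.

1741/6

The curve meets the t-axis where -2*t**3 + 4*t**2 + 26*t + 20 = 0, i.e. -2*(t - 5)*(t + 1)*(t + 2) = 0, at t = -2, -1, 5.
On [-2, -1] the curve lies below the axis; ∫[-2,-1] (-2*t**3 + 4*t**2 + 26*t + 20) dt = -13/6, giving area 13/6.
On [-1, 5] the curve lies above the axis; ∫[-1,5] (-2*t**3 + 4*t**2 + 26*t + 20) dt = 288, giving area 288.
Total area = 13/6 + 288 = 1741/6.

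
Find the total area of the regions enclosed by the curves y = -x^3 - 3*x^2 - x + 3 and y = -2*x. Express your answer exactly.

8

Set the curves equal: -x^3 - 3*x^2 - x + 3 = -2*x, so -x^3 - 3*x^2 + x + 3 = 0, which factors as -(x - 1)*(x + 1)*(x + 3) = 0. The curves meet at x = -3, -1, 1.
On [-3, -1], y = -2*x is on top; that piece has area ∫[-3,-1] (-(-x^3 - 3*x^2 + x + 3)) dx = 4.
On [-1, 1], y = -x^3 - 3*x^2 - x + 3 is on top; that piece has area ∫[-1,1] (-x^3 - 3*x^2 + x + 3) dx = 4.
Total enclosed area = 4 + 4 = 8.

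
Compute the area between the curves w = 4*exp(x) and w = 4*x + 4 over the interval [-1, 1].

-8 - 4*exp(-1) + 4*exp(1)

On [-1, 1], (4*exp(x)) - (4*x + 4) = -4*x + 4*exp(x) - 4 is ≥ 0 throughout, so the area is a single integral of |-4*x + 4*exp(x) - 4|.
∫[-1,1] (-4*x + 4*exp(x) - 4) dx = -8 - 4*exp(-1) + 4*exp(1).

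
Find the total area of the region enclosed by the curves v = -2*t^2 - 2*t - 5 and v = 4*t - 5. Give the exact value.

9

Set the curves equal: -2*t^2 - 2*t - 5 = 4*t - 5, so -2*t^2 - 6*t = 0, which factors as -2*t*(t + 3) = 0. The curves meet at t = -3, 0.
On [-3, 0], v = -2*t^2 - 2*t - 5 is on top; that piece has area ∫[-3,0] (-2*t^2 - 6*t) dt = 9.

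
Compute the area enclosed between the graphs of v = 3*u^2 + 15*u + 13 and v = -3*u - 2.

Set the curves equal: 3*u^2 + 15*u + 13 = -3*u - 2, so 3*u^2 + 18*u + 15 = 0, which factors as 3*(u + 1)*(u + 5) = 0. The curves meet at u = -5, -1.
On [-5, -1], v = -3*u - 2 is on top; that piece has area ∫[-5,-1] (-(3*u^2 + 18*u + 15)) du = 32.

32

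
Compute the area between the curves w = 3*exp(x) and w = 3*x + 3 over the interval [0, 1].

On [0, 1], (3*exp(x)) - (3*x + 3) = -3*x + 3*exp(x) - 3 is ≥ 0 throughout, so the area is a single integral of |-3*x + 3*exp(x) - 3|.
∫[0,1] (-3*x + 3*exp(x) - 3) dx = -15/2 + 3*exp(1).

-15/2 + 3*exp(1)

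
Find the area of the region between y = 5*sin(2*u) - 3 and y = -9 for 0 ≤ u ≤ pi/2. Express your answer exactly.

5 + 3*pi

On [0, pi/2], (5*sin(2*u) - 3) - (-9) = 5*sin(2*u) + 6 is ≥ 0 throughout, so the area is a single integral of |5*sin(2*u) + 6|.
∫[0,pi/2] (5*sin(2*u) + 6) du = 5 + 3*pi.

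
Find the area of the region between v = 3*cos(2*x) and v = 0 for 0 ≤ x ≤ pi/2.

3

The difference (3*cos(2*x)) - (0) = 3*cos(2*x) changes sign at x = pi/4 inside [0, pi/2], so split the integral there.
∫[0,pi/4] (3*cos(2*x)) dx = 3/2.
∫[pi/4,pi/2] (3*cos(2*x)) dx = -3/2; the area of that piece is 3/2.
Total area = 3/2 + 3/2 = 3.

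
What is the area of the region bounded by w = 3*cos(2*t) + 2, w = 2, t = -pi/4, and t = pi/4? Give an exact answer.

3

On [-pi/4, pi/4], (3*cos(2*t) + 2) - (2) = 3*cos(2*t) is ≥ 0 throughout, so the area is a single integral of |3*cos(2*t)|.
∫[-pi/4,pi/4] (3*cos(2*t)) dt = 3.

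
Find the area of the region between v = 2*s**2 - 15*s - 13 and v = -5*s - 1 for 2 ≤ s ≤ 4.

On [2, 4], (2*s**2 - 15*s - 13) - (-5*s - 1) = 2*s**2 - 10*s - 12 is ≤ 0 throughout, so the area is a single integral of |2*s**2 - 10*s - 12|.
∫[2,4] (2*s**2 - 10*s - 12) ds = -140/3; the area of that piece is 140/3.

140/3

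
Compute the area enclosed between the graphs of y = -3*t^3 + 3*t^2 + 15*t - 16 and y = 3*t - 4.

Set the curves equal: -3*t^3 + 3*t^2 + 15*t - 16 = 3*t - 4, so -3*t^3 + 3*t^2 + 12*t - 12 = 0, which factors as -3*(t - 2)*(t - 1)*(t + 2) = 0. The curves meet at t = -2, 1, 2.
On [-2, 1], y = 3*t - 4 is on top; that piece has area ∫[-2,1] (-(-3*t^3 + 3*t^2 + 12*t - 12)) dt = 135/4.
On [1, 2], y = -3*t^3 + 3*t^2 + 15*t - 16 is on top; that piece has area ∫[1,2] (-3*t^3 + 3*t^2 + 12*t - 12) dt = 7/4.
Total enclosed area = 135/4 + 7/4 = 71/2.

71/2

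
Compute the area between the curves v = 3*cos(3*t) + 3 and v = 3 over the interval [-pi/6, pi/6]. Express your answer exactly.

On [-pi/6, pi/6], (3*cos(3*t) + 3) - (3) = 3*cos(3*t) is ≥ 0 throughout, so the area is a single integral of |3*cos(3*t)|.
∫[-pi/6,pi/6] (3*cos(3*t)) dt = 2.

2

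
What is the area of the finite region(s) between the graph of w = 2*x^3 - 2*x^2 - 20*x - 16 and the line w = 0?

The curve meets the x-axis where 2*x^3 - 2*x^2 - 20*x - 16 = 0, i.e. 2*(x - 4)*(x + 1)*(x + 2) = 0, at x = -2, -1, 4.
On [-2, -1] the curve lies above the axis; ∫[-2,-1] (2*x^3 - 2*x^2 - 20*x - 16) dx = 11/6, giving area 11/6.
On [-1, 4] the curve lies below the axis; ∫[-1,4] (2*x^3 - 2*x^2 - 20*x - 16) dx = -875/6, giving area 875/6.
Total area = 11/6 + 875/6 = 443/3.

443/3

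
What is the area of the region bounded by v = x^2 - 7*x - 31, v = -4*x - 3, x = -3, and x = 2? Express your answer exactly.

725/6

On [-3, 2], (x^2 - 7*x - 31) - (-4*x - 3) = x^2 - 3*x - 28 is ≤ 0 throughout, so the area is a single integral of |x^2 - 3*x - 28|.
∫[-3,2] (x^2 - 3*x - 28) dx = -725/6; the area of that piece is 725/6.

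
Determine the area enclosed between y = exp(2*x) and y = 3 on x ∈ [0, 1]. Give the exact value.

The difference (exp(2*x)) - (3) = exp(2*x) - 3 changes sign at x = log(3)/2 inside [0, 1], so split the integral there.
∫[0,log(3)/2] (exp(2*x) - 3) dx = 1 - 3*log(3)/2; the area of that piece is -1 + 3*log(3)/2.
∫[log(3)/2,1] (exp(2*x) - 3) dx = -9/2 + 3*log(3)/2 + exp(2)/2.
Total area = (-1 + 3*log(3)/2) + (-9/2 + 3*log(3)/2 + exp(2)/2) = -11/2 + 3*log(3) + exp(2)/2.

-11/2 + 3*log(3) + exp(2)/2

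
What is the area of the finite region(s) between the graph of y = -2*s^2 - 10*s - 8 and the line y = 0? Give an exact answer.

The curve meets the s-axis where -2*s^2 - 10*s - 8 = 0, i.e. -2*(s + 1)*(s + 4) = 0, at s = -4, -1.
On [-4, -1] the curve lies above the axis; ∫[-4,-1] (-2*s^2 - 10*s - 8) ds = 9, giving area 9.

9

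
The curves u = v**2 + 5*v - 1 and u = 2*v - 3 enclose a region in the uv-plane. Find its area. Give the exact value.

1/6

Both boundary curves give u as a function of v, so integrate with respect to v. Setting them equal: v**2 + 3*v + 2 = 0, i.e. (v + 1)*(v + 2) = 0, so they meet at v = -2, -1.
For v in [-2, -1], u = v**2 + 5*v - 1 is on the left; area = ∫[-2,-1] (-(v**2 + 3*v + 2)) dv = 1/6.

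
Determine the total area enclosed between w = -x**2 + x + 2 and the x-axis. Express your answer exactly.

9/2

The curve meets the x-axis where -x**2 + x + 2 = 0, i.e. -(x - 2)*(x + 1) = 0, at x = -1, 2.
On [-1, 2] the curve lies above the axis; ∫[-1,2] (-x**2 + x + 2) dx = 9/2, giving area 9/2.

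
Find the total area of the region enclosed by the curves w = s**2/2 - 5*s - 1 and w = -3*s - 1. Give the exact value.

Set the curves equal: s**2/2 - 5*s - 1 = -3*s - 1, so s**2/2 - 2*s = 0, which factors as s*(s - 4)/2 = 0. The curves meet at s = 0, 4.
On [0, 4], w = -3*s - 1 is on top; that piece has area ∫[0,4] (-(s**2/2 - 2*s)) ds = 16/3.

16/3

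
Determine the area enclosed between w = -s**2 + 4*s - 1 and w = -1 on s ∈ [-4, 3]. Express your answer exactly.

187/3

The difference (-s**2 + 4*s - 1) - (-1) = -s**2 + 4*s changes sign at s = 0 inside [-4, 3], so split the integral there.
∫[-4,0] (-s**2 + 4*s) ds = -160/3; the area of that piece is 160/3.
∫[0,3] (-s**2 + 4*s) ds = 9.
Total area = 160/3 + 9 = 187/3.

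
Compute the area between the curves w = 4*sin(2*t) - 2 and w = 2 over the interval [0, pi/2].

-4 + 2*pi

On [0, pi/2], (4*sin(2*t) - 2) - (2) = 4*sin(2*t) - 4 is ≤ 0 throughout, so the area is a single integral of |4*sin(2*t) - 4|.
∫[0,pi/2] (4*sin(2*t) - 4) dt = 4 - 2*pi; the area of that piece is -4 + 2*pi.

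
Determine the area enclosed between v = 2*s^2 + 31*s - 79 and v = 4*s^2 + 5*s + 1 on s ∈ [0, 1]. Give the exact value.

On [0, 1], (2*s^2 + 31*s - 79) - (4*s^2 + 5*s + 1) = -2*s^2 + 26*s - 80 is ≤ 0 throughout, so the area is a single integral of |-2*s^2 + 26*s - 80|.
∫[0,1] (-2*s^2 + 26*s - 80) ds = -203/3; the area of that piece is 203/3.

203/3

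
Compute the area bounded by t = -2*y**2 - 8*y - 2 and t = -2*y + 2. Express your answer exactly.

1/3

Both boundary curves give t as a function of y, so integrate with respect to y. Setting them equal: -2*y**2 - 6*y - 4 = 0, i.e. -2*(y + 1)*(y + 2) = 0, so they meet at y = -2, -1.
For y in [-2, -1], t = -2*y**2 - 8*y - 2 is on the right; area = ∫[-2,-1] (-2*y**2 - 6*y - 4) dy = 1/3.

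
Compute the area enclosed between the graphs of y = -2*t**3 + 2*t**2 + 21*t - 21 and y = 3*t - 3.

296/3

Set the curves equal: -2*t**3 + 2*t**2 + 21*t - 21 = 3*t - 3, so -2*t**3 + 2*t**2 + 18*t - 18 = 0, which factors as -2*(t - 3)*(t - 1)*(t + 3) = 0. The curves meet at t = -3, 1, 3.
On [-3, 1], y = 3*t - 3 is on top; that piece has area ∫[-3,1] (-(-2*t**3 + 2*t**2 + 18*t - 18)) dt = 256/3.
On [1, 3], y = -2*t**3 + 2*t**2 + 21*t - 21 is on top; that piece has area ∫[1,3] (-2*t**3 + 2*t**2 + 18*t - 18) dt = 40/3.
Total enclosed area = 256/3 + 40/3 = 296/3.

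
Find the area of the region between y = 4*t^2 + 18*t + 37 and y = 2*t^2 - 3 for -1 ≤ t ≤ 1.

On [-1, 1], (4*t^2 + 18*t + 37) - (2*t^2 - 3) = 2*t^2 + 18*t + 40 is ≥ 0 throughout, so the area is a single integral of |2*t^2 + 18*t + 40|.
∫[-1,1] (2*t^2 + 18*t + 40) dt = 244/3.

244/3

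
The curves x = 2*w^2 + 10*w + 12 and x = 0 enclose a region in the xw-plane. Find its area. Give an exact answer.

Both boundary curves give x as a function of w, so integrate with respect to w. Setting them equal: 2*w^2 + 10*w + 12 = 0, i.e. 2*(w + 2)*(w + 3) = 0, so they meet at w = -3, -2.
For w in [-3, -2], x = 2*w^2 + 10*w + 12 is on the left; area = ∫[-3,-2] (-(2*w^2 + 10*w + 12)) dw = 1/3.

1/3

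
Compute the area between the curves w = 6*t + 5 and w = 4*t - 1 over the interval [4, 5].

On [4, 5], (6*t + 5) - (4*t - 1) = 2*t + 6 is ≥ 0 throughout, so the area is a single integral of |2*t + 6|.
∫[4,5] (2*t + 6) dt = 15.

15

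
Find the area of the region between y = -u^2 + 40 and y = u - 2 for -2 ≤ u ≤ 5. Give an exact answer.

On [-2, 5], (-u^2 + 40) - (u - 2) = -u^2 - u + 42 is ≥ 0 throughout, so the area is a single integral of |-u^2 - u + 42|.
∫[-2,5] (-u^2 - u + 42) du = 1435/6.

1435/6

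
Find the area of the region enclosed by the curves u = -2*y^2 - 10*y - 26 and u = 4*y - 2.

1/3

Both boundary curves give u as a function of y, so integrate with respect to y. Setting them equal: -2*y^2 - 14*y - 24 = 0, i.e. -2*(y + 3)*(y + 4) = 0, so they meet at y = -4, -3.
For y in [-4, -3], u = -2*y^2 - 10*y - 26 is on the right; area = ∫[-4,-3] (-2*y^2 - 14*y - 24) dy = 1/3.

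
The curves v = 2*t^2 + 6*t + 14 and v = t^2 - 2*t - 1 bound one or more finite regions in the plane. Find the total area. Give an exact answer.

Set the curves equal: 2*t^2 + 6*t + 14 = t^2 - 2*t - 1, so t^2 + 8*t + 15 = 0, which factors as (t + 3)*(t + 5) = 0. The curves meet at t = -5, -3.
On [-5, -3], v = t^2 - 2*t - 1 is on top; that piece has area ∫[-5,-3] (-(t^2 + 8*t + 15)) dt = 4/3.

4/3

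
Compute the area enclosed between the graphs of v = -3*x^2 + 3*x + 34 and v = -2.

343/2

Set the curves equal: -3*x^2 + 3*x + 34 = -2, so -3*x^2 + 3*x + 36 = 0, which factors as -3*(x - 4)*(x + 3) = 0. The curves meet at x = -3, 4.
On [-3, 4], v = -3*x^2 + 3*x + 34 is on top; that piece has area ∫[-3,4] (-3*x^2 + 3*x + 36) dx = 343/2.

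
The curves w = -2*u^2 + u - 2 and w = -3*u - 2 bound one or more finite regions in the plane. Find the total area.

8/3

Set the curves equal: -2*u^2 + u - 2 = -3*u - 2, so -2*u^2 + 4*u = 0, which factors as -2*u*(u - 2) = 0. The curves meet at u = 0, 2.
On [0, 2], w = -2*u^2 + u - 2 is on top; that piece has area ∫[0,2] (-2*u^2 + 4*u) du = 8/3.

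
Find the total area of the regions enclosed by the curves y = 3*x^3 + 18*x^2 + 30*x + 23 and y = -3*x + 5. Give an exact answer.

3/2

Set the curves equal: 3*x^3 + 18*x^2 + 30*x + 23 = -3*x + 5, so 3*x^3 + 18*x^2 + 33*x + 18 = 0, which factors as 3*(x + 1)*(x + 2)*(x + 3) = 0. The curves meet at x = -3, -2, -1.
On [-3, -2], y = 3*x^3 + 18*x^2 + 30*x + 23 is on top; that piece has area ∫[-3,-2] (3*x^3 + 18*x^2 + 33*x + 18) dx = 3/4.
On [-2, -1], y = -3*x + 5 is on top; that piece has area ∫[-2,-1] (-(3*x^3 + 18*x^2 + 33*x + 18)) dx = 3/4.
Total enclosed area = 3/4 + 3/4 = 3/2.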